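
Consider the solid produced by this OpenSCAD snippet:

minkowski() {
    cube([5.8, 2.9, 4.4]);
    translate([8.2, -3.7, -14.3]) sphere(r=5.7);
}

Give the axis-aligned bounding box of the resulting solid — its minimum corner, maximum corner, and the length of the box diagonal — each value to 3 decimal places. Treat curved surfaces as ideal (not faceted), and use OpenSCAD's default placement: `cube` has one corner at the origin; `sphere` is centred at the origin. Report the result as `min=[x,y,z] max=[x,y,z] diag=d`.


A = translate([8.2, -3.7, -14.3]) sphere(r=5.7) → bbox [2.5,-9.4,-20] .. [13.9,2,-8.6]
B = cube([5.8, 2.9, 4.4]) → bbox [0,0,0] .. [5.8,2.9,4.4]
lo = A.lo+B.lo = [2.5+0, -9.4+0, -20+0] = [2.500,-9.400,-20.000]
hi = A.hi+B.hi = [13.9+5.8, 2+2.9, -8.6+4.4] = [19.700,4.900,-4.200]
diag = √(17.2²+14.3²+15.8²) = √749.97 = 27.386

min=[2.500,-9.400,-20.000] max=[19.700,4.900,-4.200] diag=27.386


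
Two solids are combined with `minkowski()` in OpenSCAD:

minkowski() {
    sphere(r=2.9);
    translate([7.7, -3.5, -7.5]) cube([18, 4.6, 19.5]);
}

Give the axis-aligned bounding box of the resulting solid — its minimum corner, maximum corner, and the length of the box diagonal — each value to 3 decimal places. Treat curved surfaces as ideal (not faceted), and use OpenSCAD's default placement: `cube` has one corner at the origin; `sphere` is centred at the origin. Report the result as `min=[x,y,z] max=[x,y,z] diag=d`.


min=[4.800,-6.400,-10.400] max=[28.600,4.000,14.900] diag=36.259

A = translate([7.7, -3.5, -7.5]) cube([18, 4.6, 19.5]) → bbox [7.7,-3.5,-7.5] .. [25.7,1.1,12]
B = sphere(r=2.9) → bbox [-2.9,-2.9,-2.9] .. [2.9,2.9,2.9]
lo = A.lo+B.lo = [7.7-2.9, -3.5-2.9, -7.5-2.9] = [4.800,-6.400,-10.400]
hi = A.hi+B.hi = [25.7+2.9, 1.1+2.9, 12+2.9] = [28.600,4.000,14.900]
diag = √(23.8²+10.4²+25.3²) = √1314.69 = 36.259


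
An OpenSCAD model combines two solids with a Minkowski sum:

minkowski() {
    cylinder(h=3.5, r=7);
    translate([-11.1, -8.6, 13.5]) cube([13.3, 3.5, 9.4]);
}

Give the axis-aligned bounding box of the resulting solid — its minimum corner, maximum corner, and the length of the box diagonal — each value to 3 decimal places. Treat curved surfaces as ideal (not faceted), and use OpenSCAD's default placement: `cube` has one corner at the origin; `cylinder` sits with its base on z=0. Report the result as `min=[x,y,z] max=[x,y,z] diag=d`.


A = translate([-11.1, -8.6, 13.5]) cube([13.3, 3.5, 9.4]) → bbox [-11.1,-8.6,13.5] .. [2.2,-5.1,22.9]
B = cylinder(h=3.5, r=7) → bbox [-7,-7,0] .. [7,7,3.5]
lo = A.lo+B.lo = [-11.1-7, -8.6-7, 13.5+0] = [-18.100,-15.600,13.500]
hi = A.hi+B.hi = [2.2+7, -5.1+7, 22.9+3.5] = [9.200,1.900,26.400]
diag = √(27.3²+17.5²+12.9²) = √1217.95 = 34.899

min=[-18.100,-15.600,13.500] max=[9.200,1.900,26.400] diag=34.899


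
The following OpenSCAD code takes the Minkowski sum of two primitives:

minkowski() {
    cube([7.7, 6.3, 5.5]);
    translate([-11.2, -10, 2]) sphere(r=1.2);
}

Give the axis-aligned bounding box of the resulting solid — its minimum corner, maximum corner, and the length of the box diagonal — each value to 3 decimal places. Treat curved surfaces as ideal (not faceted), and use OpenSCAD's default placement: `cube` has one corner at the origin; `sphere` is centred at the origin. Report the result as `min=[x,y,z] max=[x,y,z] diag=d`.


A = translate([-11.2, -10, 2]) sphere(r=1.2) → bbox [-12.4,-11.2,0.8] .. [-10,-8.8,3.2]
B = cube([7.7, 6.3, 5.5]) → bbox [0,0,0] .. [7.7,6.3,5.5]
lo = A.lo+B.lo = [-12.4+0, -11.2+0, 0.8+0] = [-12.400,-11.200,0.800]
hi = A.hi+B.hi = [-10+7.7, -8.8+6.3, 3.2+5.5] = [-2.300,-2.500,8.700]
diag = √(10.1²+8.7²+7.9²) = √240.11 = 15.495

min=[-12.400,-11.200,0.800] max=[-2.300,-2.500,8.700] diag=15.495


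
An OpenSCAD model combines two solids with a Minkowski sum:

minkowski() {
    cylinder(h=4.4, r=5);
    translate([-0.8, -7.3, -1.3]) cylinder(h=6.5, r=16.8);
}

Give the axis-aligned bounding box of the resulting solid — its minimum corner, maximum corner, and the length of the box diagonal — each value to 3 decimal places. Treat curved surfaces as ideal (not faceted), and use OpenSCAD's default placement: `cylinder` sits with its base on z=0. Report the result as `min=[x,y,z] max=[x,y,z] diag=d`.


A = translate([-0.8, -7.3, -1.3]) cylinder(h=6.5, r=16.8) → bbox [-17.6,-24.1,-1.3] .. [16,9.5,5.2]
B = cylinder(h=4.4, r=5) → bbox [-5,-5,0] .. [5,5,4.4]
lo = A.lo+B.lo = [-17.6-5, -24.1-5, -1.3+0] = [-22.600,-29.100,-1.300]
hi = A.hi+B.hi = [16+5, 9.5+5, 5.2+4.4] = [21.000,14.500,9.600]
diag = √(43.6²+43.6²+10.9²) = √3920.73 = 62.616

min=[-22.600,-29.100,-1.300] max=[21.000,14.500,9.600] diag=62.616


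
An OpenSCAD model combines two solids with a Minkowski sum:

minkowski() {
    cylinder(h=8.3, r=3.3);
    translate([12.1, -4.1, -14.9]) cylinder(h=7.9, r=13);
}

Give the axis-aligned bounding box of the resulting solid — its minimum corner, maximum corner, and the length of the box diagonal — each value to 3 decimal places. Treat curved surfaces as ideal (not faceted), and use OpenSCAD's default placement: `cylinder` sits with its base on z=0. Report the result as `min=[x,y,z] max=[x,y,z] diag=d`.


A = translate([12.1, -4.1, -14.9]) cylinder(h=7.9, r=13) → bbox [-0.9,-17.1,-14.9] .. [25.1,8.9,-7]
B = cylinder(h=8.3, r=3.3) → bbox [-3.3,-3.3,0] .. [3.3,3.3,8.3]
lo = A.lo+B.lo = [-0.9-3.3, -17.1-3.3, -14.9+0] = [-4.200,-20.400,-14.900]
hi = A.hi+B.hi = [25.1+3.3, 8.9+3.3, -7+8.3] = [28.400,12.200,1.300]
diag = √(32.6²+32.6²+16.2²) = √2387.96 = 48.867

min=[-4.200,-20.400,-14.900] max=[28.400,12.200,1.300] diag=48.867


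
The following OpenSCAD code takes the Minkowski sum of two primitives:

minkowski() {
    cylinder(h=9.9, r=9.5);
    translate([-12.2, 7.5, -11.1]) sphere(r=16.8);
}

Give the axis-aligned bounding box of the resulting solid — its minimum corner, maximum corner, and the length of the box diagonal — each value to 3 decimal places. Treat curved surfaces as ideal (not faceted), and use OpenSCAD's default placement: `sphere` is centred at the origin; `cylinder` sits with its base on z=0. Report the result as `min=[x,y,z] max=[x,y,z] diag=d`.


A = translate([-12.2, 7.5, -11.1]) sphere(r=16.8) → bbox [-29,-9.3,-27.9] .. [4.6,24.3,5.7]
B = cylinder(h=9.9, r=9.5) → bbox [-9.5,-9.5,0] .. [9.5,9.5,9.9]
lo = A.lo+B.lo = [-29-9.5, -9.3-9.5, -27.9+0] = [-38.500,-18.800,-27.900]
hi = A.hi+B.hi = [4.6+9.5, 24.3+9.5, 5.7+9.9] = [14.100,33.800,15.600]
diag = √(52.6²+52.6²+43.5²) = √7425.77 = 86.173

min=[-38.500,-18.800,-27.900] max=[14.100,33.800,15.600] diag=86.173


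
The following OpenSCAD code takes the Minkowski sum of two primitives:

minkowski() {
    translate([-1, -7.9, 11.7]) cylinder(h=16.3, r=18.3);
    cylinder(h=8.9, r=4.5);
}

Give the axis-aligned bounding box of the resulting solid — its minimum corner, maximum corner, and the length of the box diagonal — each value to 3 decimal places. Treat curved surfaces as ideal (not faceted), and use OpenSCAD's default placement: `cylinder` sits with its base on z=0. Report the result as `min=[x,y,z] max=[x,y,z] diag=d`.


min=[-23.800,-30.700,11.700] max=[21.800,14.900,36.900] diag=69.237

A = translate([-1, -7.9, 11.7]) cylinder(h=16.3, r=18.3) → bbox [-19.3,-26.2,11.7] .. [17.3,10.4,28]
B = cylinder(h=8.9, r=4.5) → bbox [-4.5,-4.5,0] .. [4.5,4.5,8.9]
lo = A.lo+B.lo = [-19.3-4.5, -26.2-4.5, 11.7+0] = [-23.800,-30.700,11.700]
hi = A.hi+B.hi = [17.3+4.5, 10.4+4.5, 28+8.9] = [21.800,14.900,36.900]
diag = √(45.6²+45.6²+25.2²) = √4793.76 = 69.237


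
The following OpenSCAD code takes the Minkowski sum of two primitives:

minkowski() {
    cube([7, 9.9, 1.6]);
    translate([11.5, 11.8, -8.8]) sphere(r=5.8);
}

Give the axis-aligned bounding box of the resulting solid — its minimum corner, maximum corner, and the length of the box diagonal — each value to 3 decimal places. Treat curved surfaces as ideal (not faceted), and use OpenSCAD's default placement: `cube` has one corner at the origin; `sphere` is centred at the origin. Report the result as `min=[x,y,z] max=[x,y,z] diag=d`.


A = translate([11.5, 11.8, -8.8]) sphere(r=5.8) → bbox [5.7,6,-14.6] .. [17.3,17.6,-3]
B = cube([7, 9.9, 1.6]) → bbox [0,0,0] .. [7,9.9,1.6]
lo = A.lo+B.lo = [5.7+0, 6+0, -14.6+0] = [5.700,6.000,-14.600]
hi = A.hi+B.hi = [17.3+7, 17.6+9.9, -3+1.6] = [24.300,27.500,-1.400]
diag = √(18.6²+21.5²+13.2²) = √982.45 = 31.344

min=[5.700,6.000,-14.600] max=[24.300,27.500,-1.400] diag=31.344


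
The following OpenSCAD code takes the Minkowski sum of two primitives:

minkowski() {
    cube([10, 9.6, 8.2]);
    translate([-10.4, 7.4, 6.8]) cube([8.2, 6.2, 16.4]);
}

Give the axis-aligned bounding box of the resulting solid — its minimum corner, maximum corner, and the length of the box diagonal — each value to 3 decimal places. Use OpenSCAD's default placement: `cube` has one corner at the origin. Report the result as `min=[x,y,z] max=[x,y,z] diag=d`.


min=[-10.400,7.400,6.800] max=[7.800,23.200,31.400] diag=34.439

A = translate([-10.4, 7.4, 6.8]) cube([8.2, 6.2, 16.4]) → bbox [-10.4,7.4,6.8] .. [-2.2,13.6,23.2]
B = cube([10, 9.6, 8.2]) → bbox [0,0,0] .. [10,9.6,8.2]
lo = A.lo+B.lo = [-10.4+0, 7.4+0, 6.8+0] = [-10.400,7.400,6.800]
hi = A.hi+B.hi = [-2.2+10, 13.6+9.6, 23.2+8.2] = [7.800,23.200,31.400]
diag = √(18.2²+15.8²+24.6²) = √1186.04 = 34.439


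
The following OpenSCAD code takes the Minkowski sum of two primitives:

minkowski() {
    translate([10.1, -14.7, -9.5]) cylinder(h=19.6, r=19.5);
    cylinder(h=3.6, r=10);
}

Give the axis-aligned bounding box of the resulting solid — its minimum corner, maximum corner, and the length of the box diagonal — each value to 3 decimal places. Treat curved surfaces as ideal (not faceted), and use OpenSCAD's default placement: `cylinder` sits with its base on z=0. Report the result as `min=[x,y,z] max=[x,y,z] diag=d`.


A = translate([10.1, -14.7, -9.5]) cylinder(h=19.6, r=19.5) → bbox [-9.4,-34.2,-9.5] .. [29.6,4.8,10.1]
B = cylinder(h=3.6, r=10) → bbox [-10,-10,0] .. [10,10,3.6]
lo = A.lo+B.lo = [-9.4-10, -34.2-10, -9.5+0] = [-19.400,-44.200,-9.500]
hi = A.hi+B.hi = [29.6+10, 4.8+10, 10.1+3.6] = [39.600,14.800,13.700]
diag = √(59²+59²+23.2²) = √7500.24 = 86.604

min=[-19.400,-44.200,-9.500] max=[39.600,14.800,13.700] diag=86.604


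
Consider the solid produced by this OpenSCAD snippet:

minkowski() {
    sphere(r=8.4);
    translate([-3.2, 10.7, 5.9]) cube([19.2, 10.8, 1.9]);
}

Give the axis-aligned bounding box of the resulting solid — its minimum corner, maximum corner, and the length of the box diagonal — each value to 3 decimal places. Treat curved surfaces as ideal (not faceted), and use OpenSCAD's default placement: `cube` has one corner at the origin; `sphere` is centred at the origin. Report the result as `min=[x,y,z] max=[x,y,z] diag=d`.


min=[-11.600,2.300,-2.500] max=[24.400,29.900,16.200] diag=49.066

A = translate([-3.2, 10.7, 5.9]) cube([19.2, 10.8, 1.9]) → bbox [-3.2,10.7,5.9] .. [16,21.5,7.8]
B = sphere(r=8.4) → bbox [-8.4,-8.4,-8.4] .. [8.4,8.4,8.4]
lo = A.lo+B.lo = [-3.2-8.4, 10.7-8.4, 5.9-8.4] = [-11.600,2.300,-2.500]
hi = A.hi+B.hi = [16+8.4, 21.5+8.4, 7.8+8.4] = [24.400,29.900,16.200]
diag = √(36²+27.6²+18.7²) = √2407.45 = 49.066


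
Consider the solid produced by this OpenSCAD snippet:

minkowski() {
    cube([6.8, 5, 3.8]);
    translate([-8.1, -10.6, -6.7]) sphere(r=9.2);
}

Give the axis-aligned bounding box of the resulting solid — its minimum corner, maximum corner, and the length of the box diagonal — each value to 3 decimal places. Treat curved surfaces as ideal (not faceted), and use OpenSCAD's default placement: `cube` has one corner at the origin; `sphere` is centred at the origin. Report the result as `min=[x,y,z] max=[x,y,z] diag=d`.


min=[-17.300,-19.800,-15.900] max=[7.900,3.600,6.300] diag=40.932

A = translate([-8.1, -10.6, -6.7]) sphere(r=9.2) → bbox [-17.3,-19.8,-15.9] .. [1.1,-1.4,2.5]
B = cube([6.8, 5, 3.8]) → bbox [0,0,0] .. [6.8,5,3.8]
lo = A.lo+B.lo = [-17.3+0, -19.8+0, -15.9+0] = [-17.300,-19.800,-15.900]
hi = A.hi+B.hi = [1.1+6.8, -1.4+5, 2.5+3.8] = [7.900,3.600,6.300]
diag = √(25.2²+23.4²+22.2²) = √1675.44 = 40.932


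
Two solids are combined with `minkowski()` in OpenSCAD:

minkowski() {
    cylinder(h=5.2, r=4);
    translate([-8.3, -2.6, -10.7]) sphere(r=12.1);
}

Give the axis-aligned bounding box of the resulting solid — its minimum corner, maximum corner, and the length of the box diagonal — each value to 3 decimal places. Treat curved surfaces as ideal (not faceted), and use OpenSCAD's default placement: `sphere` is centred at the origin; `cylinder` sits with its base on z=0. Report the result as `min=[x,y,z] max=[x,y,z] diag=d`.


A = translate([-8.3, -2.6, -10.7]) sphere(r=12.1) → bbox [-20.4,-14.7,-22.8] .. [3.8,9.5,1.4]
B = cylinder(h=5.2, r=4) → bbox [-4,-4,0] .. [4,4,5.2]
lo = A.lo+B.lo = [-20.4-4, -14.7-4, -22.8+0] = [-24.400,-18.700,-22.800]
hi = A.hi+B.hi = [3.8+4, 9.5+4, 1.4+5.2] = [7.800,13.500,6.600]
diag = √(32.2²+32.2²+29.4²) = √2938.04 = 54.204

min=[-24.400,-18.700,-22.800] max=[7.800,13.500,6.600] diag=54.204


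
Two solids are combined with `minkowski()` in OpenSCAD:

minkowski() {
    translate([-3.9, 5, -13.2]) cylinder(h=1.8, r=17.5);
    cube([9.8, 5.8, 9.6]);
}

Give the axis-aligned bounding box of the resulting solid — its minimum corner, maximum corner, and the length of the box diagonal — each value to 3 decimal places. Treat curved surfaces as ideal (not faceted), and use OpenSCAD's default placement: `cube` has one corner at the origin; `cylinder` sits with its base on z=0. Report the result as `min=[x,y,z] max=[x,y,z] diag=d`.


A = translate([-3.9, 5, -13.2]) cylinder(h=1.8, r=17.5) → bbox [-21.4,-12.5,-13.2] .. [13.6,22.5,-11.4]
B = cube([9.8, 5.8, 9.6]) → bbox [0,0,0] .. [9.8,5.8,9.6]
lo = A.lo+B.lo = [-21.4+0, -12.5+0, -13.2+0] = [-21.400,-12.500,-13.200]
hi = A.hi+B.hi = [13.6+9.8, 22.5+5.8, -11.4+9.6] = [23.400,28.300,-1.800]
diag = √(44.8²+40.8²+11.4²) = √3801.64 = 61.657

min=[-21.400,-12.500,-13.200] max=[23.400,28.300,-1.800] diag=61.657


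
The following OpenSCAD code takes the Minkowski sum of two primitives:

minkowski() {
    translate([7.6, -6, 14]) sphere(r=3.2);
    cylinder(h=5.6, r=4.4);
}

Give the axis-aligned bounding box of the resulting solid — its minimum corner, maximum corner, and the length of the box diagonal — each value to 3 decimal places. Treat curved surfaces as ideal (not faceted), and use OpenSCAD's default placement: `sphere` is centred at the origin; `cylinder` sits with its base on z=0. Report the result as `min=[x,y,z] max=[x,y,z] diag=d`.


min=[0.000,-13.600,10.800] max=[15.200,1.600,22.800] diag=24.619

A = translate([7.6, -6, 14]) sphere(r=3.2) → bbox [4.4,-9.2,10.8] .. [10.8,-2.8,17.2]
B = cylinder(h=5.6, r=4.4) → bbox [-4.4,-4.4,0] .. [4.4,4.4,5.6]
lo = A.lo+B.lo = [4.4-4.4, -9.2-4.4, 10.8+0] = [0.000,-13.600,10.800]
hi = A.hi+B.hi = [10.8+4.4, -2.8+4.4, 17.2+5.6] = [15.200,1.600,22.800]
diag = √(15.2²+15.2²+12²) = √606.08 = 24.619


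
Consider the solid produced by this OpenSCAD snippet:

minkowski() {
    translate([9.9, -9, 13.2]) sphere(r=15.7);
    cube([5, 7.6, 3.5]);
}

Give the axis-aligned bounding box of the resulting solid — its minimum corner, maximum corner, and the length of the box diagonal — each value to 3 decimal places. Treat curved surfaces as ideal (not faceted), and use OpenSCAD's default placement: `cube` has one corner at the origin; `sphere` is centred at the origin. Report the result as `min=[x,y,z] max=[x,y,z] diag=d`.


min=[-5.800,-24.700,-2.500] max=[30.600,14.300,32.400] diag=63.749

A = translate([9.9, -9, 13.2]) sphere(r=15.7) → bbox [-5.8,-24.7,-2.5] .. [25.6,6.7,28.9]
B = cube([5, 7.6, 3.5]) → bbox [0,0,0] .. [5,7.6,3.5]
lo = A.lo+B.lo = [-5.8+0, -24.7+0, -2.5+0] = [-5.800,-24.700,-2.500]
hi = A.hi+B.hi = [25.6+5, 6.7+7.6, 28.9+3.5] = [30.600,14.300,32.400]
diag = √(36.4²+39²+34.9²) = √4063.97 = 63.749


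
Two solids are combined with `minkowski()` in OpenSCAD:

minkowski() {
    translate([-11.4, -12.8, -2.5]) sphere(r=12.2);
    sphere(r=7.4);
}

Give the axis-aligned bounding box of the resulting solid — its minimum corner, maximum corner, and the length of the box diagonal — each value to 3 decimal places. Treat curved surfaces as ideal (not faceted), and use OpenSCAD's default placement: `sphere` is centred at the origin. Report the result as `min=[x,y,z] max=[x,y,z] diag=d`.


min=[-31.000,-32.400,-22.100] max=[8.200,6.800,17.100] diag=67.896

A = translate([-11.4, -12.8, -2.5]) sphere(r=12.2) → bbox [-23.6,-25,-14.7] .. [0.8,-0.6,9.7]
B = sphere(r=7.4) → bbox [-7.4,-7.4,-7.4] .. [7.4,7.4,7.4]
lo = A.lo+B.lo = [-23.6-7.4, -25-7.4, -14.7-7.4] = [-31.000,-32.400,-22.100]
hi = A.hi+B.hi = [0.8+7.4, -0.6+7.4, 9.7+7.4] = [8.200,6.800,17.100]
diag = √(39.2²+39.2²+39.2²) = √4609.92 = 67.896


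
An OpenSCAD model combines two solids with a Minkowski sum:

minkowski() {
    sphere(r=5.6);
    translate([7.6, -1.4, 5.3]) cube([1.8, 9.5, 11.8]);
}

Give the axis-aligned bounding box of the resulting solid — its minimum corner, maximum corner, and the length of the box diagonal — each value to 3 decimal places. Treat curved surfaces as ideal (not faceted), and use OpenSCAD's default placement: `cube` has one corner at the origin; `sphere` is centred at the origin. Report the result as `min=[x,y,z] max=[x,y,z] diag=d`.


min=[2.000,-7.000,-0.300] max=[15.000,13.700,22.700] diag=33.563

A = translate([7.6, -1.4, 5.3]) cube([1.8, 9.5, 11.8]) → bbox [7.6,-1.4,5.3] .. [9.4,8.1,17.1]
B = sphere(r=5.6) → bbox [-5.6,-5.6,-5.6] .. [5.6,5.6,5.6]
lo = A.lo+B.lo = [7.6-5.6, -1.4-5.6, 5.3-5.6] = [2.000,-7.000,-0.300]
hi = A.hi+B.hi = [9.4+5.6, 8.1+5.6, 17.1+5.6] = [15.000,13.700,22.700]
diag = √(13²+20.7²+23²) = √1126.49 = 33.563


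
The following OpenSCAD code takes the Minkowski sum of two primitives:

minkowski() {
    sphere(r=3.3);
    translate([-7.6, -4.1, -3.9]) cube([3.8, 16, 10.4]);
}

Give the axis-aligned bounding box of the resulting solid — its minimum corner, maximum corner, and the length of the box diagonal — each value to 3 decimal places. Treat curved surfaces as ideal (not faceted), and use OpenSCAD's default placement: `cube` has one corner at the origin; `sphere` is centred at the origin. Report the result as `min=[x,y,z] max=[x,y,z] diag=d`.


A = translate([-7.6, -4.1, -3.9]) cube([3.8, 16, 10.4]) → bbox [-7.6,-4.1,-3.9] .. [-3.8,11.9,6.5]
B = sphere(r=3.3) → bbox [-3.3,-3.3,-3.3] .. [3.3,3.3,3.3]
lo = A.lo+B.lo = [-7.6-3.3, -4.1-3.3, -3.9-3.3] = [-10.900,-7.400,-7.200]
hi = A.hi+B.hi = [-3.8+3.3, 11.9+3.3, 6.5+3.3] = [-0.500,15.200,9.800]
diag = √(10.4²+22.6²+17²) = √907.92 = 30.132

min=[-10.900,-7.400,-7.200] max=[-0.500,15.200,9.800] diag=30.132


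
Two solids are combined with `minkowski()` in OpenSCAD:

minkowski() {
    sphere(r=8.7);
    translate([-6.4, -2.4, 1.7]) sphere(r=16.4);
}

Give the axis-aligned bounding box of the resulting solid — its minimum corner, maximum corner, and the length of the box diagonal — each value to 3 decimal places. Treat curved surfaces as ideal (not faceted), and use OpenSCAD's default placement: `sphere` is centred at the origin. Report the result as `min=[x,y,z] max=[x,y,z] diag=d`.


min=[-31.500,-27.500,-23.400] max=[18.700,22.700,26.800] diag=86.949

A = translate([-6.4, -2.4, 1.7]) sphere(r=16.4) → bbox [-22.8,-18.8,-14.7] .. [10,14,18.1]
B = sphere(r=8.7) → bbox [-8.7,-8.7,-8.7] .. [8.7,8.7,8.7]
lo = A.lo+B.lo = [-22.8-8.7, -18.8-8.7, -14.7-8.7] = [-31.500,-27.500,-23.400]
hi = A.hi+B.hi = [10+8.7, 14+8.7, 18.1+8.7] = [18.700,22.700,26.800]
diag = √(50.2²+50.2²+50.2²) = √7560.12 = 86.949


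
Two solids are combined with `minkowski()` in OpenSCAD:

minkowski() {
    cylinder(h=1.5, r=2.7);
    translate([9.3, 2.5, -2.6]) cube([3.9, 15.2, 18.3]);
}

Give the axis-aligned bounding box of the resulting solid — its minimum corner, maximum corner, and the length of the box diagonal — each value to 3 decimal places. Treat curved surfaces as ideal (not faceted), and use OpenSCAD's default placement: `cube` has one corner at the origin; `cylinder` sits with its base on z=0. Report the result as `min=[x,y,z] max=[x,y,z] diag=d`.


min=[6.600,-0.200,-2.600] max=[15.900,20.400,17.200] diag=30.048

A = translate([9.3, 2.5, -2.6]) cube([3.9, 15.2, 18.3]) → bbox [9.3,2.5,-2.6] .. [13.2,17.7,15.7]
B = cylinder(h=1.5, r=2.7) → bbox [-2.7,-2.7,0] .. [2.7,2.7,1.5]
lo = A.lo+B.lo = [9.3-2.7, 2.5-2.7, -2.6+0] = [6.600,-0.200,-2.600]
hi = A.hi+B.hi = [13.2+2.7, 17.7+2.7, 15.7+1.5] = [15.900,20.400,17.200]
diag = √(9.3²+20.6²+19.8²) = √902.89 = 30.048


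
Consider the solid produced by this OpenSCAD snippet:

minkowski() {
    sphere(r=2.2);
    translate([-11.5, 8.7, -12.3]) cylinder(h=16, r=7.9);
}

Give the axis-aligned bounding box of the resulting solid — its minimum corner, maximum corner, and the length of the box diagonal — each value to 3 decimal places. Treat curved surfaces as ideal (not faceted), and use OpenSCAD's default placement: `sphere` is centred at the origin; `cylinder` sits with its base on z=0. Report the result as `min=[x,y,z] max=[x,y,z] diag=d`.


min=[-21.600,-1.400,-14.500] max=[-1.400,18.800,5.900] diag=35.103

A = translate([-11.5, 8.7, -12.3]) cylinder(h=16, r=7.9) → bbox [-19.4,0.8,-12.3] .. [-3.6,16.6,3.7]
B = sphere(r=2.2) → bbox [-2.2,-2.2,-2.2] .. [2.2,2.2,2.2]
lo = A.lo+B.lo = [-19.4-2.2, 0.8-2.2, -12.3-2.2] = [-21.600,-1.400,-14.500]
hi = A.hi+B.hi = [-3.6+2.2, 16.6+2.2, 3.7+2.2] = [-1.400,18.800,5.900]
diag = √(20.2²+20.2²+20.4²) = √1232.24 = 35.103


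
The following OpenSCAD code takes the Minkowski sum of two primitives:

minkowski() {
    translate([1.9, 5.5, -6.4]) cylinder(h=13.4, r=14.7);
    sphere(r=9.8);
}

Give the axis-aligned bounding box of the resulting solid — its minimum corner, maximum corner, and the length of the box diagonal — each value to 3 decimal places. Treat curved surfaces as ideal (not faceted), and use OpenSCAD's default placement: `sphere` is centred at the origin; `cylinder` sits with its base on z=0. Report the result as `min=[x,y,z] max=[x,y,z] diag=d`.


A = translate([1.9, 5.5, -6.4]) cylinder(h=13.4, r=14.7) → bbox [-12.8,-9.2,-6.4] .. [16.6,20.2,7]
B = sphere(r=9.8) → bbox [-9.8,-9.8,-9.8] .. [9.8,9.8,9.8]
lo = A.lo+B.lo = [-12.8-9.8, -9.2-9.8, -6.4-9.8] = [-22.600,-19.000,-16.200]
hi = A.hi+B.hi = [16.6+9.8, 20.2+9.8, 7+9.8] = [26.400,30.000,16.800]
diag = √(49²+49²+33²) = √5891 = 76.753

min=[-22.600,-19.000,-16.200] max=[26.400,30.000,16.800] diag=76.753


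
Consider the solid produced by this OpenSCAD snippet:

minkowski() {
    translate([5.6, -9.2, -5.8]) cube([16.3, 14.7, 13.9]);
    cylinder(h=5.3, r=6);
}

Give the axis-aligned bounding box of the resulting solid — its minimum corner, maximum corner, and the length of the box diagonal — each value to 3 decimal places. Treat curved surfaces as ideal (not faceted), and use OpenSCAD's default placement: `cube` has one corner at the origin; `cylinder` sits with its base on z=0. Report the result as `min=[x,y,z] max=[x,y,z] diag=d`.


A = translate([5.6, -9.2, -5.8]) cube([16.3, 14.7, 13.9]) → bbox [5.6,-9.2,-5.8] .. [21.9,5.5,8.1]
B = cylinder(h=5.3, r=6) → bbox [-6,-6,0] .. [6,6,5.3]
lo = A.lo+B.lo = [5.6-6, -9.2-6, -5.8+0] = [-0.400,-15.200,-5.800]
hi = A.hi+B.hi = [21.9+6, 5.5+6, 8.1+5.3] = [27.900,11.500,13.400]
diag = √(28.3²+26.7²+19.2²) = √1882.42 = 43.387

min=[-0.400,-15.200,-5.800] max=[27.900,11.500,13.400] diag=43.387


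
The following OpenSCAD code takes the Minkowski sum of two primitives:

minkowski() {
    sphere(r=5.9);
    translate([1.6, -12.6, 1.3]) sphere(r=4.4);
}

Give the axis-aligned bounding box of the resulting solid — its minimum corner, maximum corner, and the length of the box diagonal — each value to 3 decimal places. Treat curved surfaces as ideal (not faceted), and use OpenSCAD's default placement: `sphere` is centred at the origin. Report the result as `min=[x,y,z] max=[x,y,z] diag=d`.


min=[-8.700,-22.900,-9.000] max=[11.900,-2.300,11.600] diag=35.680

A = translate([1.6, -12.6, 1.3]) sphere(r=4.4) → bbox [-2.8,-17,-3.1] .. [6,-8.2,5.7]
B = sphere(r=5.9) → bbox [-5.9,-5.9,-5.9] .. [5.9,5.9,5.9]
lo = A.lo+B.lo = [-2.8-5.9, -17-5.9, -3.1-5.9] = [-8.700,-22.900,-9.000]
hi = A.hi+B.hi = [6+5.9, -8.2+5.9, 5.7+5.9] = [11.900,-2.300,11.600]
diag = √(20.6²+20.6²+20.6²) = √1273.08 = 35.680


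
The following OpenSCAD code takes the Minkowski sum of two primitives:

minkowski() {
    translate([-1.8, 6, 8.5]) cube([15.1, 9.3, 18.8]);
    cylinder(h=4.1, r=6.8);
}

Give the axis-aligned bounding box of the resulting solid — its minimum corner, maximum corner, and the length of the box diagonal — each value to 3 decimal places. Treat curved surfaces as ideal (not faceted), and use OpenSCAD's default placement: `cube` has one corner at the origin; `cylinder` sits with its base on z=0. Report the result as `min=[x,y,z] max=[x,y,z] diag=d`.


A = translate([-1.8, 6, 8.5]) cube([15.1, 9.3, 18.8]) → bbox [-1.8,6,8.5] .. [13.3,15.3,27.3]
B = cylinder(h=4.1, r=6.8) → bbox [-6.8,-6.8,0] .. [6.8,6.8,4.1]
lo = A.lo+B.lo = [-1.8-6.8, 6-6.8, 8.5+0] = [-8.600,-0.800,8.500]
hi = A.hi+B.hi = [13.3+6.8, 15.3+6.8, 27.3+4.1] = [20.100,22.100,31.400]
diag = √(28.7²+22.9²+22.9²) = √1872.51 = 43.273

min=[-8.600,-0.800,8.500] max=[20.100,22.100,31.400] diag=43.273


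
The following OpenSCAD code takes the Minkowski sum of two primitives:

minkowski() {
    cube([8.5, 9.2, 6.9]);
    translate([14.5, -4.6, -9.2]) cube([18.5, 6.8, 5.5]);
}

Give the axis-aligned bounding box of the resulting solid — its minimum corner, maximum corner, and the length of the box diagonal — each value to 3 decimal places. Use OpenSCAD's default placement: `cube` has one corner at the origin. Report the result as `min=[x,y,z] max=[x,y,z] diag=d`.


A = translate([14.5, -4.6, -9.2]) cube([18.5, 6.8, 5.5]) → bbox [14.5,-4.6,-9.2] .. [33,2.2,-3.7]
B = cube([8.5, 9.2, 6.9]) → bbox [0,0,0] .. [8.5,9.2,6.9]
lo = A.lo+B.lo = [14.5+0, -4.6+0, -9.2+0] = [14.500,-4.600,-9.200]
hi = A.hi+B.hi = [33+8.5, 2.2+9.2, -3.7+6.9] = [41.500,11.400,3.200]
diag = √(27²+16²+12.4²) = √1138.76 = 33.746

min=[14.500,-4.600,-9.200] max=[41.500,11.400,3.200] diag=33.746


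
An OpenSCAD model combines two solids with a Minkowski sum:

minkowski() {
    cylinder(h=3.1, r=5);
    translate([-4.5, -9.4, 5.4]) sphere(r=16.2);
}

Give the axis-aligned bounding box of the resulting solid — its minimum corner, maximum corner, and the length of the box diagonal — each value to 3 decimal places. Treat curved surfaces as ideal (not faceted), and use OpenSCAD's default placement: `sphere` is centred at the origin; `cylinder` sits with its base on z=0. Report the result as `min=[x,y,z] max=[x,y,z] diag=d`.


A = translate([-4.5, -9.4, 5.4]) sphere(r=16.2) → bbox [-20.7,-25.6,-10.8] .. [11.7,6.8,21.6]
B = cylinder(h=3.1, r=5) → bbox [-5,-5,0] .. [5,5,3.1]
lo = A.lo+B.lo = [-20.7-5, -25.6-5, -10.8+0] = [-25.700,-30.600,-10.800]
hi = A.hi+B.hi = [11.7+5, 6.8+5, 21.6+3.1] = [16.700,11.800,24.700]
diag = √(42.4²+42.4²+35.5²) = √4855.77 = 69.683

min=[-25.700,-30.600,-10.800] max=[16.700,11.800,24.700] diag=69.683


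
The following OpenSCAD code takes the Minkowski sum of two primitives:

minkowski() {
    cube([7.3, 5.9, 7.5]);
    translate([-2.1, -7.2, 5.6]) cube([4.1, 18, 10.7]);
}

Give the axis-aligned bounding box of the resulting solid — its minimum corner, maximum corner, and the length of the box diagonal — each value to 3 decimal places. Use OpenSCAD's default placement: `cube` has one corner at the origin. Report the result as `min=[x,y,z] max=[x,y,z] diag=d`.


min=[-2.100,-7.200,5.600] max=[9.300,16.700,23.800] diag=32.131

A = translate([-2.1, -7.2, 5.6]) cube([4.1, 18, 10.7]) → bbox [-2.1,-7.2,5.6] .. [2,10.8,16.3]
B = cube([7.3, 5.9, 7.5]) → bbox [0,0,0] .. [7.3,5.9,7.5]
lo = A.lo+B.lo = [-2.1+0, -7.2+0, 5.6+0] = [-2.100,-7.200,5.600]
hi = A.hi+B.hi = [2+7.3, 10.8+5.9, 16.3+7.5] = [9.300,16.700,23.800]
diag = √(11.4²+23.9²+18.2²) = √1032.41 = 32.131


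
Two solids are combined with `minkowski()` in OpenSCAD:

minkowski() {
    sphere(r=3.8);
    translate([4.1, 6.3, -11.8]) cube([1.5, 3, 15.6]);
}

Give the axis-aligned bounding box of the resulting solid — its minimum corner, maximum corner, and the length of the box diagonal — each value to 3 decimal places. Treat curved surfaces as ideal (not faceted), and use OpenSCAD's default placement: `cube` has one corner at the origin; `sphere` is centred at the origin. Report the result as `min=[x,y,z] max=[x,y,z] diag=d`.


A = translate([4.1, 6.3, -11.8]) cube([1.5, 3, 15.6]) → bbox [4.1,6.3,-11.8] .. [5.6,9.3,3.8]
B = sphere(r=3.8) → bbox [-3.8,-3.8,-3.8] .. [3.8,3.8,3.8]
lo = A.lo+B.lo = [4.1-3.8, 6.3-3.8, -11.8-3.8] = [0.300,2.500,-15.600]
hi = A.hi+B.hi = [5.6+3.8, 9.3+3.8, 3.8+3.8] = [9.400,13.100,7.600]
diag = √(9.1²+10.6²+23.2²) = √733.41 = 27.082

min=[0.300,2.500,-15.600] max=[9.400,13.100,7.600] diag=27.082


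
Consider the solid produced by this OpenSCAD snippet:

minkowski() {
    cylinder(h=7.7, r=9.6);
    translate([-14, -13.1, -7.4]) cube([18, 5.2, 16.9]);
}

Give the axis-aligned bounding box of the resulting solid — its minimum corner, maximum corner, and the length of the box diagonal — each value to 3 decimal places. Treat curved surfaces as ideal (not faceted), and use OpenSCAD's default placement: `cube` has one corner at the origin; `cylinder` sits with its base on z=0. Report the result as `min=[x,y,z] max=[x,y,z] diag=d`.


A = translate([-14, -13.1, -7.4]) cube([18, 5.2, 16.9]) → bbox [-14,-13.1,-7.4] .. [4,-7.9,9.5]
B = cylinder(h=7.7, r=9.6) → bbox [-9.6,-9.6,0] .. [9.6,9.6,7.7]
lo = A.lo+B.lo = [-14-9.6, -13.1-9.6, -7.4+0] = [-23.600,-22.700,-7.400]
hi = A.hi+B.hi = [4+9.6, -7.9+9.6, 9.5+7.7] = [13.600,1.700,17.200]
diag = √(37.2²+24.4²+24.6²) = √2584.36 = 50.837

min=[-23.600,-22.700,-7.400] max=[13.600,1.700,17.200] diag=50.837


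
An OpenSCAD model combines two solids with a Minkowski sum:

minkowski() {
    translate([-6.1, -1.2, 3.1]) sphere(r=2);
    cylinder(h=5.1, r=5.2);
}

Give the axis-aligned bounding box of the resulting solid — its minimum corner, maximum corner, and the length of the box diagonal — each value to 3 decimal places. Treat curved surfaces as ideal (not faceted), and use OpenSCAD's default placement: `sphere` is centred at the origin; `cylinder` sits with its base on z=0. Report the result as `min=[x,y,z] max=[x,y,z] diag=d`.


A = translate([-6.1, -1.2, 3.1]) sphere(r=2) → bbox [-8.1,-3.2,1.1] .. [-4.1,0.8,5.1]
B = cylinder(h=5.1, r=5.2) → bbox [-5.2,-5.2,0] .. [5.2,5.2,5.1]
lo = A.lo+B.lo = [-8.1-5.2, -3.2-5.2, 1.1+0] = [-13.300,-8.400,1.100]
hi = A.hi+B.hi = [-4.1+5.2, 0.8+5.2, 5.1+5.1] = [1.100,6.000,10.200]
diag = √(14.4²+14.4²+9.1²) = √497.53 = 22.305

min=[-13.300,-8.400,1.100] max=[1.100,6.000,10.200] diag=22.305


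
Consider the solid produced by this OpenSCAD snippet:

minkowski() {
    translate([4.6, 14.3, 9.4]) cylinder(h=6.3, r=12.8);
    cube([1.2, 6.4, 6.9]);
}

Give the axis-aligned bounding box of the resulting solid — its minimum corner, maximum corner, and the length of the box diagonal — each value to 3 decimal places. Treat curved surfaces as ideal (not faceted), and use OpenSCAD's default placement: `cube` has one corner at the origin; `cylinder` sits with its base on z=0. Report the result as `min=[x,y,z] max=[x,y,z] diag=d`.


min=[-8.200,1.500,9.400] max=[18.600,33.500,22.600] diag=43.778

A = translate([4.6, 14.3, 9.4]) cylinder(h=6.3, r=12.8) → bbox [-8.2,1.5,9.4] .. [17.4,27.1,15.7]
B = cube([1.2, 6.4, 6.9]) → bbox [0,0,0] .. [1.2,6.4,6.9]
lo = A.lo+B.lo = [-8.2+0, 1.5+0, 9.4+0] = [-8.200,1.500,9.400]
hi = A.hi+B.hi = [17.4+1.2, 27.1+6.4, 15.7+6.9] = [18.600,33.500,22.600]
diag = √(26.8²+32²+13.2²) = √1916.48 = 43.778


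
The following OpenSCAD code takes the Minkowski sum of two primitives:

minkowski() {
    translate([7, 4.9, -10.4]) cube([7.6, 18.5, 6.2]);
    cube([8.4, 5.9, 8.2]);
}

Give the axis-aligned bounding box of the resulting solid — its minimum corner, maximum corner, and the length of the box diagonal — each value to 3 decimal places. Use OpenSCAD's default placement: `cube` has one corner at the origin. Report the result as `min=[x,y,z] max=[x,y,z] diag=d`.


A = translate([7, 4.9, -10.4]) cube([7.6, 18.5, 6.2]) → bbox [7,4.9,-10.4] .. [14.6,23.4,-4.2]
B = cube([8.4, 5.9, 8.2]) → bbox [0,0,0] .. [8.4,5.9,8.2]
lo = A.lo+B.lo = [7+0, 4.9+0, -10.4+0] = [7.000,4.900,-10.400]
hi = A.hi+B.hi = [14.6+8.4, 23.4+5.9, -4.2+8.2] = [23.000,29.300,4.000]
diag = √(16²+24.4²+14.4²) = √1058.72 = 32.538

min=[7.000,4.900,-10.400] max=[23.000,29.300,4.000] diag=32.538


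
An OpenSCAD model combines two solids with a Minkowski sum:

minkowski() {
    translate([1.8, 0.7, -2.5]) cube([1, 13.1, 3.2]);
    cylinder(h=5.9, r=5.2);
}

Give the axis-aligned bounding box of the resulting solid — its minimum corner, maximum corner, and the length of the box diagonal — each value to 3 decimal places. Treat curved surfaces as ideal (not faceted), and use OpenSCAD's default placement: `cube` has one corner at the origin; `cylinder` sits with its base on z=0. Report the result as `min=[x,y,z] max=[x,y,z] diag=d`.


min=[-3.400,-4.500,-2.500] max=[8.000,19.000,6.600] diag=27.659

A = translate([1.8, 0.7, -2.5]) cube([1, 13.1, 3.2]) → bbox [1.8,0.7,-2.5] .. [2.8,13.8,0.7]
B = cylinder(h=5.9, r=5.2) → bbox [-5.2,-5.2,0] .. [5.2,5.2,5.9]
lo = A.lo+B.lo = [1.8-5.2, 0.7-5.2, -2.5+0] = [-3.400,-4.500,-2.500]
hi = A.hi+B.hi = [2.8+5.2, 13.8+5.2, 0.7+5.9] = [8.000,19.000,6.600]
diag = √(11.4²+23.5²+9.1²) = √765.02 = 27.659


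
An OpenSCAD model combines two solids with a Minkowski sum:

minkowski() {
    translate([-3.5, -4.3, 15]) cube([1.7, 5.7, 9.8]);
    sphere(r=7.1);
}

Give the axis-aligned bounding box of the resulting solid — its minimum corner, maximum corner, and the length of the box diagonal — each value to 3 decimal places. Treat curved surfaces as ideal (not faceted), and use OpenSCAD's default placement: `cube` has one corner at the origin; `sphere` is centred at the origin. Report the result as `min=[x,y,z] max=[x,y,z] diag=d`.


A = translate([-3.5, -4.3, 15]) cube([1.7, 5.7, 9.8]) → bbox [-3.5,-4.3,15] .. [-1.8,1.4,24.8]
B = sphere(r=7.1) → bbox [-7.1,-7.1,-7.1] .. [7.1,7.1,7.1]
lo = A.lo+B.lo = [-3.5-7.1, -4.3-7.1, 15-7.1] = [-10.600,-11.400,7.900]
hi = A.hi+B.hi = [-1.8+7.1, 1.4+7.1, 24.8+7.1] = [5.300,8.500,31.900]
diag = √(15.9²+19.9²+24²) = √1224.82 = 34.997

min=[-10.600,-11.400,7.900] max=[5.300,8.500,31.900] diag=34.997


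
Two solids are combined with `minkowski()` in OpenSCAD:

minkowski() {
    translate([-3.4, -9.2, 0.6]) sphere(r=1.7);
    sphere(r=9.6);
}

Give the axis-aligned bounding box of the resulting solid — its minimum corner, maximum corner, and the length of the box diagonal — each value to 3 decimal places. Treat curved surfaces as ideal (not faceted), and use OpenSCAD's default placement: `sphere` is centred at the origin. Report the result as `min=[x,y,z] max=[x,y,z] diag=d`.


min=[-14.700,-20.500,-10.700] max=[7.900,2.100,11.900] diag=39.144

A = translate([-3.4, -9.2, 0.6]) sphere(r=1.7) → bbox [-5.1,-10.9,-1.1] .. [-1.7,-7.5,2.3]
B = sphere(r=9.6) → bbox [-9.6,-9.6,-9.6] .. [9.6,9.6,9.6]
lo = A.lo+B.lo = [-5.1-9.6, -10.9-9.6, -1.1-9.6] = [-14.700,-20.500,-10.700]
hi = A.hi+B.hi = [-1.7+9.6, -7.5+9.6, 2.3+9.6] = [7.900,2.100,11.900]
diag = √(22.6²+22.6²+22.6²) = √1532.28 = 39.144


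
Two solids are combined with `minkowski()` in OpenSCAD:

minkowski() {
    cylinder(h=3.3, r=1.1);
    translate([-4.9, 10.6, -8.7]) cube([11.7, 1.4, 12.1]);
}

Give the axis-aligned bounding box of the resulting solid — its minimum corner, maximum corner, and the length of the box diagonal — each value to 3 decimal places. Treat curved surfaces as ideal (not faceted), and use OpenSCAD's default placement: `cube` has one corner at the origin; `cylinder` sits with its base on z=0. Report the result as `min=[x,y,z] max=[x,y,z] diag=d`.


min=[-6.000,9.500,-8.700] max=[7.900,13.100,6.700] diag=21.055

A = translate([-4.9, 10.6, -8.7]) cube([11.7, 1.4, 12.1]) → bbox [-4.9,10.6,-8.7] .. [6.8,12,3.4]
B = cylinder(h=3.3, r=1.1) → bbox [-1.1,-1.1,0] .. [1.1,1.1,3.3]
lo = A.lo+B.lo = [-4.9-1.1, 10.6-1.1, -8.7+0] = [-6.000,9.500,-8.700]
hi = A.hi+B.hi = [6.8+1.1, 12+1.1, 3.4+3.3] = [7.900,13.100,6.700]
diag = √(13.9²+3.6²+15.4²) = √443.33 = 21.055


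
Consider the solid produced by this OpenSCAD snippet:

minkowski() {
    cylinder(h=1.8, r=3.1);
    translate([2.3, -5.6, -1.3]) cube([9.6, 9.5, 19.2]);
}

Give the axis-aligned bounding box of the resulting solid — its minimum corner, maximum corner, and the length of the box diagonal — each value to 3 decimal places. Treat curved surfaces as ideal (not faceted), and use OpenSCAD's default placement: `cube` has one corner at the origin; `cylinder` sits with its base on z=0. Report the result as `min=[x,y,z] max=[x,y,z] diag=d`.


A = translate([2.3, -5.6, -1.3]) cube([9.6, 9.5, 19.2]) → bbox [2.3,-5.6,-1.3] .. [11.9,3.9,17.9]
B = cylinder(h=1.8, r=3.1) → bbox [-3.1,-3.1,0] .. [3.1,3.1,1.8]
lo = A.lo+B.lo = [2.3-3.1, -5.6-3.1, -1.3+0] = [-0.800,-8.700,-1.300]
hi = A.hi+B.hi = [11.9+3.1, 3.9+3.1, 17.9+1.8] = [15.000,7.000,19.700]
diag = √(15.8²+15.7²+21²) = √937.13 = 30.613

min=[-0.800,-8.700,-1.300] max=[15.000,7.000,19.700] diag=30.613


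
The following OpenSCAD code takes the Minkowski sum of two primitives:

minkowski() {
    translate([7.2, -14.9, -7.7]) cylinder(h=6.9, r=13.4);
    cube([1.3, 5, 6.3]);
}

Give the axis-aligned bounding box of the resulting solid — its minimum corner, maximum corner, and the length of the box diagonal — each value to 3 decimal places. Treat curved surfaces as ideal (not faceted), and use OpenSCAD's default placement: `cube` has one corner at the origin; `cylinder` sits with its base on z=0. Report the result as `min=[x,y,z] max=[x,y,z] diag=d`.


A = translate([7.2, -14.9, -7.7]) cylinder(h=6.9, r=13.4) → bbox [-6.2,-28.3,-7.7] .. [20.6,-1.5,-0.8]
B = cube([1.3, 5, 6.3]) → bbox [0,0,0] .. [1.3,5,6.3]
lo = A.lo+B.lo = [-6.2+0, -28.3+0, -7.7+0] = [-6.200,-28.300,-7.700]
hi = A.hi+B.hi = [20.6+1.3, -1.5+5, -0.8+6.3] = [21.900,3.500,5.500]
diag = √(28.1²+31.8²+13.2²) = √1975.09 = 44.442

min=[-6.200,-28.300,-7.700] max=[21.900,3.500,5.500] diag=44.442


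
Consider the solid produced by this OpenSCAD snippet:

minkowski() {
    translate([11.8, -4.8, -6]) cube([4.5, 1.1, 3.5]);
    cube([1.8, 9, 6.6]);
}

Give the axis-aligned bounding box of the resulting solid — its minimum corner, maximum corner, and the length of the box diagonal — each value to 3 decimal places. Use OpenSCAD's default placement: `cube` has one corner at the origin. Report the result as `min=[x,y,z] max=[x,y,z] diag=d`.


min=[11.800,-4.800,-6.000] max=[18.100,5.300,4.100] diag=15.611

A = translate([11.8, -4.8, -6]) cube([4.5, 1.1, 3.5]) → bbox [11.8,-4.8,-6] .. [16.3,-3.7,-2.5]
B = cube([1.8, 9, 6.6]) → bbox [0,0,0] .. [1.8,9,6.6]
lo = A.lo+B.lo = [11.8+0, -4.8+0, -6+0] = [11.800,-4.800,-6.000]
hi = A.hi+B.hi = [16.3+1.8, -3.7+9, -2.5+6.6] = [18.100,5.300,4.100]
diag = √(6.3²+10.1²+10.1²) = √243.71 = 15.611


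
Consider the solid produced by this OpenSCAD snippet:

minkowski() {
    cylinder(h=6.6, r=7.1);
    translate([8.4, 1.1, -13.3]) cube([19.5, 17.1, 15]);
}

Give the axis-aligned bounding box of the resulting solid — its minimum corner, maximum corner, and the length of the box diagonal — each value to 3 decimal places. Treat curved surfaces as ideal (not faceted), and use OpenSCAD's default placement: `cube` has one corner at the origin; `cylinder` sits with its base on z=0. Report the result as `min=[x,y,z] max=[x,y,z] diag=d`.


A = translate([8.4, 1.1, -13.3]) cube([19.5, 17.1, 15]) → bbox [8.4,1.1,-13.3] .. [27.9,18.2,1.7]
B = cylinder(h=6.6, r=7.1) → bbox [-7.1,-7.1,0] .. [7.1,7.1,6.6]
lo = A.lo+B.lo = [8.4-7.1, 1.1-7.1, -13.3+0] = [1.300,-6.000,-13.300]
hi = A.hi+B.hi = [27.9+7.1, 18.2+7.1, 1.7+6.6] = [35.000,25.300,8.300]
diag = √(33.7²+31.3²+21.6²) = √2581.94 = 50.813

min=[1.300,-6.000,-13.300] max=[35.000,25.300,8.300] diag=50.813
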